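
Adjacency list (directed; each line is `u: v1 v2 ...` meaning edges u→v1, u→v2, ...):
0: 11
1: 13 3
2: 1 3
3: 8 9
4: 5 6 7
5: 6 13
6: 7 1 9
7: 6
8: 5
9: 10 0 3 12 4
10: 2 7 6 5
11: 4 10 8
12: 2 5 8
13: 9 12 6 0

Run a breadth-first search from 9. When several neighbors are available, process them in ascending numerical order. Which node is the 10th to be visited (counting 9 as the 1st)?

Visit 9; enqueue 0, 3, 4, 10, 12 → queue [0, 3, 4, 10, 12]
Visit 0; enqueue 11 → queue [3, 4, 10, 12, 11]
Visit 3; enqueue 8 → queue [4, 10, 12, 11, 8]
Visit 4; enqueue 5, 6, 7 → queue [10, 12, 11, 8, 5, 6, 7]
Visit 10; enqueue 2 → queue [12, 11, 8, 5, 6, 7, 2]
Visit 12 → queue [11, 8, 5, 6, 7, 2]
Visit 11 → queue [8, 5, 6, 7, 2]
Visit 8 → queue [5, 6, 7, 2]
Visit 5; enqueue 13 → queue [6, 7, 2, 13]
Visit 6; enqueue 1 → queue [7, 2, 13, 1]
Visit 7 → queue [2, 13, 1]
Visit 2 → queue [13, 1]
Visit 13 → queue [1]
Visit 1 → queue []

Visit order: 9, 0, 3, 4, 10, 12, 11, 8, 5, 6, 7, 2, 13, 1

6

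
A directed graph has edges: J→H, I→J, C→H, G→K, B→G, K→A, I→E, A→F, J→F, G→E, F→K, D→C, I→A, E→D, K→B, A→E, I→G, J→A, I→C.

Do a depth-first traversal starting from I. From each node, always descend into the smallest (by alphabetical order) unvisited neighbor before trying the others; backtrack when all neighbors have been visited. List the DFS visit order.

Visit I
I → A
A → E
E → D
D → C
C → H
A → F
F → K
K → B
B → G
I → J

I → A → E → D → C → H → F → K → B → G → J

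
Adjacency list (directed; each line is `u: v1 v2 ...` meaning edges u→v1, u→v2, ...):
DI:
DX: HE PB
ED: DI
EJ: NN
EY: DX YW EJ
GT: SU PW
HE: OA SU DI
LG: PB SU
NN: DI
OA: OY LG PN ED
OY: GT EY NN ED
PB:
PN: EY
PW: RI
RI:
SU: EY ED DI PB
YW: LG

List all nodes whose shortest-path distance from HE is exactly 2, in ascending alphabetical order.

ED, EY, LG, OY, PB, PN

Level 0: HE
Level 1: DI, OA, SU
Level 2: ED, EY, LG, OY, PB, PN
Level 3: DX, EJ, GT, NN, YW
Level 4: PW
Level 5: RI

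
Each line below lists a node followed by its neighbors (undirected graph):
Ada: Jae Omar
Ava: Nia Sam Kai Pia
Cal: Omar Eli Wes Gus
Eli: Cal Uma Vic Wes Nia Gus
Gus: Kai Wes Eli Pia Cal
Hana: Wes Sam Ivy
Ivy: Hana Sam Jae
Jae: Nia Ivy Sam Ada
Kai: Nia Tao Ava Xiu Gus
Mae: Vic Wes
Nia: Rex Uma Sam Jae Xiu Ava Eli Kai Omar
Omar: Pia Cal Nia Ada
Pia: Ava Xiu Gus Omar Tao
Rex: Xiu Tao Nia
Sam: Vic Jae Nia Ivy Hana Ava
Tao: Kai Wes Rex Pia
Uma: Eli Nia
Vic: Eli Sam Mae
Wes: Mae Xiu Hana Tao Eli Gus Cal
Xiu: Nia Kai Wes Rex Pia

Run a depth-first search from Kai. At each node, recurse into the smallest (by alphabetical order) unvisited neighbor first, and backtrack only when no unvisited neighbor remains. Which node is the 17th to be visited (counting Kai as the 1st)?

Visit Kai
Kai → Ava
Ava → Nia
Nia → Eli
Eli → Cal
Cal → Gus
Gus → Pia
Pia → Omar
Omar → Ada
Ada → Jae
Jae → Ivy
Ivy → Hana
Hana → Sam
Sam → Vic
Vic → Mae
Mae → Wes
Wes → Tao
Tao → Rex
Rex → Xiu
Eli → Uma

Visit order: Kai, Ava, Nia, Eli, Cal, Gus, Pia, Omar, Ada, Jae, Ivy, Hana, Sam, Vic, Mae, Wes, Tao, Rex, Xiu, Uma

Tao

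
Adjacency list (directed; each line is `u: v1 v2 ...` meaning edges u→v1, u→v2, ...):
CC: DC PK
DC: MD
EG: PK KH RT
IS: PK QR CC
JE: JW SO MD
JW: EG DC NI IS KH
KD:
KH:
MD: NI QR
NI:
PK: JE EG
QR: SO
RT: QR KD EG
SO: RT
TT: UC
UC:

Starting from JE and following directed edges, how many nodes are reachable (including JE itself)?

14

BFS from JE visits: JE, JW, MD, SO, DC, EG, IS, KH, NI, QR, RT, PK, CC, KD
Reachable nodes: 14 of 16 total.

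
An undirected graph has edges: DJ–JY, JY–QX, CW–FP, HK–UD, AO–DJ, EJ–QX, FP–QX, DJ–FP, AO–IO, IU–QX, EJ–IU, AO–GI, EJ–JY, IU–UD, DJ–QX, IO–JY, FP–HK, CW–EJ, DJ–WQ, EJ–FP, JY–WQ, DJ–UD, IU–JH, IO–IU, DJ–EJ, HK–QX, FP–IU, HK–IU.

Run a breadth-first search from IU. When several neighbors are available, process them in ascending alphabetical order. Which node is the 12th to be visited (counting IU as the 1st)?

Visit IU; enqueue EJ, FP, HK, IO, JH, QX, UD → queue [EJ, FP, HK, IO, JH, QX, UD]
Visit EJ; enqueue CW, DJ, JY → queue [FP, HK, IO, JH, QX, UD, CW, DJ, JY]
Visit FP → queue [HK, IO, JH, QX, UD, CW, DJ, JY]
Visit HK → queue [IO, JH, QX, UD, CW, DJ, JY]
Visit IO; enqueue AO → queue [JH, QX, UD, CW, DJ, JY, AO]
Visit JH → queue [QX, UD, CW, DJ, JY, AO]
Visit QX → queue [UD, CW, DJ, JY, AO]
Visit UD → queue [CW, DJ, JY, AO]
Visit CW → queue [DJ, JY, AO]
Visit DJ; enqueue WQ → queue [JY, AO, WQ]
Visit JY → queue [AO, WQ]
Visit AO; enqueue GI → queue [WQ, GI]
Visit WQ → queue [GI]
Visit GI → queue []

Visit order: IU, EJ, FP, HK, IO, JH, QX, UD, CW, DJ, JY, AO, WQ, GI

AO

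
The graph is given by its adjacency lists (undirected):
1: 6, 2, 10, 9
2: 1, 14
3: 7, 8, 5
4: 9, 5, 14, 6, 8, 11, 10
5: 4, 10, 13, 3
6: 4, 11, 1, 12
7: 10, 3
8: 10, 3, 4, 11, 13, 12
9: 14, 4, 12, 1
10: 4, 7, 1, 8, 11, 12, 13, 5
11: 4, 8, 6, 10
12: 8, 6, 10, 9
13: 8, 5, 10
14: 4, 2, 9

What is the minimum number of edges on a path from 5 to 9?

2

Level 0: 5
Level 1: 3, 4, 10, 13
Level 2: 1, 6, 7, 8, 9, 11, 12, 14
Level 3: 2
9 first appears at level 2.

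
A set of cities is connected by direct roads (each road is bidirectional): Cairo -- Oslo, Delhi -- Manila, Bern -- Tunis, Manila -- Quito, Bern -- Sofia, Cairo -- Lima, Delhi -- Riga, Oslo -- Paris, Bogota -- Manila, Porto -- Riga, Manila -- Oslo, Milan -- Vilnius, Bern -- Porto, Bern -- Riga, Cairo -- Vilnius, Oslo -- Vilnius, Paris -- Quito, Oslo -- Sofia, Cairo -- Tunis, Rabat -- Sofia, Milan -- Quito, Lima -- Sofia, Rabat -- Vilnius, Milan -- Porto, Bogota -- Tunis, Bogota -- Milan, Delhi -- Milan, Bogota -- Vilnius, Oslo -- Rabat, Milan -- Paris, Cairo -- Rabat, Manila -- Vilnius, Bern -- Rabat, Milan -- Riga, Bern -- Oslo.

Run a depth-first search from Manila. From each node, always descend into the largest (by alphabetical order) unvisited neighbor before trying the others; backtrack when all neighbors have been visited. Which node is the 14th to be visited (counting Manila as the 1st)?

Lima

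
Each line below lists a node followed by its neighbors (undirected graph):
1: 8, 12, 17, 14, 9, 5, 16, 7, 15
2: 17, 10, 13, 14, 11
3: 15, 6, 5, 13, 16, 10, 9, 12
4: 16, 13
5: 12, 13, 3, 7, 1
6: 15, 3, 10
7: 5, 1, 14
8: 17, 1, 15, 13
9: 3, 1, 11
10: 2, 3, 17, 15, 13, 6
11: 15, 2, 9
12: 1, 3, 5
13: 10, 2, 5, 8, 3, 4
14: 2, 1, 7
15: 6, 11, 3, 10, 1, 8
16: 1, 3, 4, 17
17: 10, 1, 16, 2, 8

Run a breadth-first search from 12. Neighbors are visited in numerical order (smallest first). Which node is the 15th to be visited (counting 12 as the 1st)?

Visit 12; enqueue 1, 3, 5 → queue [1, 3, 5]
Visit 1; enqueue 7, 8, 9, 14, 15, 16, 17 → queue [3, 5, 7, 8, 9, 14, 15, 16, 17]
Visit 3; enqueue 6, 10, 13 → queue [5, 7, 8, 9, 14, 15, 16, 17, 6, 10, 13]
Visit 5 → queue [7, 8, 9, 14, 15, 16, 17, 6, 10, 13]
Visit 7 → queue [8, 9, 14, 15, 16, 17, 6, 10, 13]
Visit 8 → queue [9, 14, 15, 16, 17, 6, 10, 13]
Visit 9; enqueue 11 → queue [14, 15, 16, 17, 6, 10, 13, 11]
Visit 14; enqueue 2 → queue [15, 16, 17, 6, 10, 13, 11, 2]
Visit 15 → queue [16, 17, 6, 10, 13, 11, 2]
Visit 16; enqueue 4 → queue [17, 6, 10, 13, 11, 2, 4]
Visit 17 → queue [6, 10, 13, 11, 2, 4]
Visit 6 → queue [10, 13, 11, 2, 4]
Visit 10 → queue [13, 11, 2, 4]
Visit 13 → queue [11, 2, 4]
Visit 11 → queue [2, 4]
Visit 2 → queue [4]
Visit 4 → queue []

Visit order: 12, 1, 3, 5, 7, 8, 9, 14, 15, 16, 17, 6, 10, 13, 11, 2, 4

11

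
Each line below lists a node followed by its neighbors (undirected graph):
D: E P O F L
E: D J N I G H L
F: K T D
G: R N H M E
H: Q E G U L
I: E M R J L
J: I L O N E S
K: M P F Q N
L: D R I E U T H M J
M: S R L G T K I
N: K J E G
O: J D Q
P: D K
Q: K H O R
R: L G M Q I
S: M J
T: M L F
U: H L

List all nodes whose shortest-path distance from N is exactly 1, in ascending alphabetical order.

E, G, J, K

Level 0: N
Level 1: E, G, J, K
Level 2: D, F, H, I, L, M, O, P, Q, R, S
Level 3: T, U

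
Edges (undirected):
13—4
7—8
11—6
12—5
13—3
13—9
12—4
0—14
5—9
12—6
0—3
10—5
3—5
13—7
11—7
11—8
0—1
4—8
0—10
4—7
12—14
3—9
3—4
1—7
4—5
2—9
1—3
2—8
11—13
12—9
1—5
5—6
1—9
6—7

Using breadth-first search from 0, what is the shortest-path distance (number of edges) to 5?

Level 0: 0
Level 1: 1, 3, 10, 14
Level 2: 4, 5, 7, 9, 12, 13
Level 3: 2, 6, 8, 11
5 first appears at level 2.

2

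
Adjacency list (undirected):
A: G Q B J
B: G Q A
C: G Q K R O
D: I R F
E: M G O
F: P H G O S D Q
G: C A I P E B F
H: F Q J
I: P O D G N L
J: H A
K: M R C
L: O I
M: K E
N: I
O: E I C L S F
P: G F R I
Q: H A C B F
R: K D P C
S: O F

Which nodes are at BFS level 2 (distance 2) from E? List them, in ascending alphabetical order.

Level 0: E
Level 1: G, M, O
Level 2: A, B, C, F, I, K, L, P, S
Level 3: D, H, J, N, Q, R

A, B, C, F, I, K, L, P, S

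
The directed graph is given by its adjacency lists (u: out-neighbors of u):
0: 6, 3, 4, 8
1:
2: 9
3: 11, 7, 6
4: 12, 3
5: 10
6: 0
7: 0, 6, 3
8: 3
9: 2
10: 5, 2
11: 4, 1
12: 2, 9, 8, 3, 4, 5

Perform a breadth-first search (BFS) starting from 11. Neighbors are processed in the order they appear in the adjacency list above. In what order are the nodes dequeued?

11 -> 4 -> 1 -> 12 -> 3 -> 2 -> 9 -> 8 -> 5 -> 7 -> 6 -> 10 -> 0

Visit 11; enqueue 4, 1 → queue [4, 1]
Visit 4; enqueue 12, 3 → queue [1, 12, 3]
Visit 1 → queue [12, 3]
Visit 12; enqueue 2, 9, 8, 5 → queue [3, 2, 9, 8, 5]
Visit 3; enqueue 7, 6 → queue [2, 9, 8, 5, 7, 6]
Visit 2 → queue [9, 8, 5, 7, 6]
Visit 9 → queue [8, 5, 7, 6]
Visit 8 → queue [5, 7, 6]
Visit 5; enqueue 10 → queue [7, 6, 10]
Visit 7; enqueue 0 → queue [6, 10, 0]
Visit 6 → queue [10, 0]
Visit 10 → queue [0]
Visit 0 → queue []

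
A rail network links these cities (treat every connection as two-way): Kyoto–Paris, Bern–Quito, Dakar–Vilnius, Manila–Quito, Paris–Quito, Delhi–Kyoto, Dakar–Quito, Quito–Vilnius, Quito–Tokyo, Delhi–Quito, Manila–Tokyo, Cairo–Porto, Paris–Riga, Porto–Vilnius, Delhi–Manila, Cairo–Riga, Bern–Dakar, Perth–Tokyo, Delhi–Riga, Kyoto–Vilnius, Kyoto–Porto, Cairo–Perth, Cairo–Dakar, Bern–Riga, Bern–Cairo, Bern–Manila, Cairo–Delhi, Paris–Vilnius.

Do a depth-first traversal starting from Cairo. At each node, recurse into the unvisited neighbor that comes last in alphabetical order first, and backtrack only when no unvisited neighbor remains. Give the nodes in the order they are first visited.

Cairo Riga Paris Vilnius Quito Tokyo Perth Manila Delhi Kyoto Porto Bern Dakar

Visit Cairo
Cairo → Riga
Riga → Paris
Paris → Vilnius
Vilnius → Quito
Quito → Tokyo
Tokyo → Perth
Tokyo → Manila
Manila → Delhi
Delhi → Kyoto
Kyoto → Porto
Manila → Bern
Bern → Dakar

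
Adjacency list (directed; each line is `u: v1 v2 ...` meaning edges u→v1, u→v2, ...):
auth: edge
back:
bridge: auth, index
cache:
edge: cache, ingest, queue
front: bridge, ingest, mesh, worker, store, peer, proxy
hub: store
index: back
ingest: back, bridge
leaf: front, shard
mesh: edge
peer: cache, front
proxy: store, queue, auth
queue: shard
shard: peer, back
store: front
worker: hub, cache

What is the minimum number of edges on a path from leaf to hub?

Level 0: leaf
Level 1: front, shard
Level 2: back, bridge, ingest, mesh, peer, proxy, store, worker
Level 3: auth, cache, edge, hub, index, queue
hub first appears at level 3.

3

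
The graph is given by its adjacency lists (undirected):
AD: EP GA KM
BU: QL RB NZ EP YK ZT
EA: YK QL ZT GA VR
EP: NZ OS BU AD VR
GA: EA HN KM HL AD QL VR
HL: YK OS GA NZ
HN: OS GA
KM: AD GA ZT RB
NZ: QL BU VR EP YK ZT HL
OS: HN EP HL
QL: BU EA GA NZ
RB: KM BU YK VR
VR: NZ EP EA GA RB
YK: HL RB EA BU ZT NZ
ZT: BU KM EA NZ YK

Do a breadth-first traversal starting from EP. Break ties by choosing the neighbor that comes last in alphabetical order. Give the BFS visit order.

EP VR OS NZ BU AD RB GA EA HN HL ZT YK QL KM

Visit EP; enqueue VR, OS, NZ, BU, AD → queue [VR, OS, NZ, BU, AD]
Visit VR; enqueue RB, GA, EA → queue [OS, NZ, BU, AD, RB, GA, EA]
Visit OS; enqueue HN, HL → queue [NZ, BU, AD, RB, GA, EA, HN, HL]
Visit NZ; enqueue ZT, YK, QL → queue [BU, AD, RB, GA, EA, HN, HL, ZT, YK, QL]
Visit BU → queue [AD, RB, GA, EA, HN, HL, ZT, YK, QL]
Visit AD; enqueue KM → queue [RB, GA, EA, HN, HL, ZT, YK, QL, KM]
Visit RB → queue [GA, EA, HN, HL, ZT, YK, QL, KM]
Visit GA → queue [EA, HN, HL, ZT, YK, QL, KM]
Visit EA → queue [HN, HL, ZT, YK, QL, KM]
Visit HN → queue [HL, ZT, YK, QL, KM]
Visit HL → queue [ZT, YK, QL, KM]
Visit ZT → queue [YK, QL, KM]
Visit YK → queue [QL, KM]
Visit QL → queue [KM]
Visit KM → queue []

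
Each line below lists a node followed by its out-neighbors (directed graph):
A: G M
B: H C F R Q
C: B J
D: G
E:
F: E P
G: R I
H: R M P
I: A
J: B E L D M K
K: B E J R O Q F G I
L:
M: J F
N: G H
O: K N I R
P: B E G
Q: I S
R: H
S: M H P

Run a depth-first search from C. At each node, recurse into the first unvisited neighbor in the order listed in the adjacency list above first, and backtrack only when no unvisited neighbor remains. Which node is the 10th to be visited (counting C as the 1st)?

G

Visit C
C → B
B → H
H → R
H → M
M → J
J → E
J → L
J → D
D → G
G → I
I → A
J → K
K → O
O → N
K → Q
Q → S
S → P
K → F

Visit order: C, B, H, R, M, J, E, L, D, G, I, A, K, O, N, Q, S, P, F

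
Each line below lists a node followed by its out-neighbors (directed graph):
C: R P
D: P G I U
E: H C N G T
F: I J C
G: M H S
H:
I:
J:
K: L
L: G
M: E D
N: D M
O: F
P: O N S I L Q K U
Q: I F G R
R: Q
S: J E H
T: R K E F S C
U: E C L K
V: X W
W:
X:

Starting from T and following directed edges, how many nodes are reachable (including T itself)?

BFS from T visits: T, S, R, K, F, E, C, J, H, Q, L, I, N, G, P, M, D, U, O
Reachable nodes: 19 of 22 total.

19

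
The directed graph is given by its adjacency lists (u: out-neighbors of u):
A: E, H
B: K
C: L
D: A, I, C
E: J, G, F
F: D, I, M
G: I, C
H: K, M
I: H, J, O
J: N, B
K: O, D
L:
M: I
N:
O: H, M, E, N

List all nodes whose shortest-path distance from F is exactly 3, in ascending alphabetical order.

B, E, K, L, N

Level 0: F
Level 1: D, I, M
Level 2: A, C, H, J, O
Level 3: B, E, K, L, N
Level 4: G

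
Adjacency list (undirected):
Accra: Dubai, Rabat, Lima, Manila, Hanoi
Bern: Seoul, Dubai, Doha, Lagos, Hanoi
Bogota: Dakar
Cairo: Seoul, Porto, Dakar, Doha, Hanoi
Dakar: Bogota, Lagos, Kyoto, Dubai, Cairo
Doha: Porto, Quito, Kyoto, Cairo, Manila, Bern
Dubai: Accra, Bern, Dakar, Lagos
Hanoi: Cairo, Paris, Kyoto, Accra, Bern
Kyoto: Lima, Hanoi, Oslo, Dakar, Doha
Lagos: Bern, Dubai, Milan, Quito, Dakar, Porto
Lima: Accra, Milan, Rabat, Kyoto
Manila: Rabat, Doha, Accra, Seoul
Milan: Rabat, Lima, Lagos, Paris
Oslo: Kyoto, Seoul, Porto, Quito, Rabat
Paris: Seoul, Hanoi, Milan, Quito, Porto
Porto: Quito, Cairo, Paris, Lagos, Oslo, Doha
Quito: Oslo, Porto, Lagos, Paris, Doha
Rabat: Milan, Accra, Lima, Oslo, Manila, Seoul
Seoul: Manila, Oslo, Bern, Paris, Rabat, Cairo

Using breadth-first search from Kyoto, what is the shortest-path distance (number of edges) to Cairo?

2

Level 0: Kyoto
Level 1: Dakar, Doha, Hanoi, Lima, Oslo
Level 2: Accra, Bern, Bogota, Cairo, Dubai, Lagos, Manila, Milan, Paris, Porto, Quito, Rabat, Seoul
Cairo first appears at level 2.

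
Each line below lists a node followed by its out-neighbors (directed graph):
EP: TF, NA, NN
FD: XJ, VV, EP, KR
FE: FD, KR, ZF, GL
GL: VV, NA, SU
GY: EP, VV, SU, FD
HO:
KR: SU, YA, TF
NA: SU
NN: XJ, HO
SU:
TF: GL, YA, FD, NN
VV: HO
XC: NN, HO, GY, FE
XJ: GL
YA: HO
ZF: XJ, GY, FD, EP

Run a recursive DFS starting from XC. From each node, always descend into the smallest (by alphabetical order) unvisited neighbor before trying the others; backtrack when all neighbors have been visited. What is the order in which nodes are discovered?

Visit XC
XC → FE
FE → FD
FD → EP
EP → NA
NA → SU
EP → NN
NN → HO
NN → XJ
XJ → GL
GL → VV
EP → TF
TF → YA
FD → KR
FE → ZF
ZF → GY

XC -> FE -> FD -> EP -> NA -> SU -> NN -> HO -> XJ -> GL -> VV -> TF -> YA -> KR -> ZF -> GY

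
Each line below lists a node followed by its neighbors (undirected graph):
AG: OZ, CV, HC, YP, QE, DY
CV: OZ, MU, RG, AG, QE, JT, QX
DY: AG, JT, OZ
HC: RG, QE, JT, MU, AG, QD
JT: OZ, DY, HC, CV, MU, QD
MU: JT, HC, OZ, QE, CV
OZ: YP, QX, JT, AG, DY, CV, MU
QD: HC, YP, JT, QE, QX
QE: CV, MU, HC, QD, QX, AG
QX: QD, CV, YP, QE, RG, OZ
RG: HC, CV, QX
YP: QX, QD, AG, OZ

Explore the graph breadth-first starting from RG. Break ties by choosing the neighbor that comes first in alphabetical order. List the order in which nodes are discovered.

RG -> CV -> HC -> QX -> AG -> JT -> MU -> OZ -> QE -> QD -> YP -> DY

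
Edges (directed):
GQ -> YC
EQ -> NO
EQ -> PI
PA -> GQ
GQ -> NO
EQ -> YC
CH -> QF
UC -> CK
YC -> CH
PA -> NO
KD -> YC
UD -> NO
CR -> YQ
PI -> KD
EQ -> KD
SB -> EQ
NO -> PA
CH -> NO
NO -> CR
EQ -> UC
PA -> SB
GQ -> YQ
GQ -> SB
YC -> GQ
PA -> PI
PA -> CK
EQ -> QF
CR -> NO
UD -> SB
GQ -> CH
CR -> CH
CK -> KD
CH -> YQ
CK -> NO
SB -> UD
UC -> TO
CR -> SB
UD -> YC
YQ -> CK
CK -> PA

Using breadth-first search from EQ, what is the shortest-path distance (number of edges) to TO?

2

Level 0: EQ
Level 1: KD, NO, PI, QF, UC, YC
Level 2: CH, CK, CR, GQ, PA, TO
Level 3: SB, YQ
Level 4: UD
TO first appears at level 2.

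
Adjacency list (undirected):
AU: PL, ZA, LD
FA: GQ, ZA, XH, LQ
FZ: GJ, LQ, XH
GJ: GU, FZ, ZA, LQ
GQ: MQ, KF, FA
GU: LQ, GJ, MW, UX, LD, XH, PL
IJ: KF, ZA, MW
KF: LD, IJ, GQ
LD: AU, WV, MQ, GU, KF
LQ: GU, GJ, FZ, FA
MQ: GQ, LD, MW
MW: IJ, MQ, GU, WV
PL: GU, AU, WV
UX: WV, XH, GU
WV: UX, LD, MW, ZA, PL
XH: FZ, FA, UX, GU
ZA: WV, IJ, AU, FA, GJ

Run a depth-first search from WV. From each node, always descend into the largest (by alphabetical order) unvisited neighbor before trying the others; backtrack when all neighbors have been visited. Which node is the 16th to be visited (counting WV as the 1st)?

Visit WV
WV → ZA
ZA → IJ
IJ → MW
MW → MQ
MQ → LD
LD → KF
KF → GQ
GQ → FA
FA → XH
XH → UX
UX → GU
GU → PL
PL → AU
GU → LQ
LQ → GJ
GJ → FZ

Visit order: WV, ZA, IJ, MW, MQ, LD, KF, GQ, FA, XH, UX, GU, PL, AU, LQ, GJ, FZ

GJ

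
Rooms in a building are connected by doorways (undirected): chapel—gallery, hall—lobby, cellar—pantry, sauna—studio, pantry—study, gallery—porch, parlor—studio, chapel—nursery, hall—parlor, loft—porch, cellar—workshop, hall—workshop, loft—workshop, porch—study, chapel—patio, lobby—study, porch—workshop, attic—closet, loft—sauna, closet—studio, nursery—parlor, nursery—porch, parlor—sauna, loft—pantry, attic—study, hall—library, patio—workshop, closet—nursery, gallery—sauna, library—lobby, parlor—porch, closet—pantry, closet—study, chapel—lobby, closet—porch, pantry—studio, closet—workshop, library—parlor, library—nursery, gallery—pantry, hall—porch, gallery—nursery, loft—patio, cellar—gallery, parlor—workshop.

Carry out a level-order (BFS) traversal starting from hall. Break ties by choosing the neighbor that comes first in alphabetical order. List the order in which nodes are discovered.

Visit hall; enqueue library, lobby, parlor, porch, workshop → queue [library, lobby, parlor, porch, workshop]
Visit library; enqueue nursery → queue [lobby, parlor, porch, workshop, nursery]
Visit lobby; enqueue chapel, study → queue [parlor, porch, workshop, nursery, chapel, study]
Visit parlor; enqueue sauna, studio → queue [porch, workshop, nursery, chapel, study, sauna, studio]
Visit porch; enqueue closet, gallery, loft → queue [workshop, nursery, chapel, study, sauna, studio, closet, gallery, loft]
Visit workshop; enqueue cellar, patio → queue [nursery, chapel, study, sauna, studio, closet, gallery, loft, cellar, patio]
Visit nursery → queue [chapel, study, sauna, studio, closet, gallery, loft, cellar, patio]
Visit chapel → queue [study, sauna, studio, closet, gallery, loft, cellar, patio]
Visit study; enqueue attic, pantry → queue [sauna, studio, closet, gallery, loft, cellar, patio, attic, pantry]
Visit sauna → queue [studio, closet, gallery, loft, cellar, patio, attic, pantry]
Visit studio → queue [closet, gallery, loft, cellar, patio, attic, pantry]
Visit closet → queue [gallery, loft, cellar, patio, attic, pantry]
Visit gallery → queue [loft, cellar, patio, attic, pantry]
Visit loft → queue [cellar, patio, attic, pantry]
Visit cellar → queue [patio, attic, pantry]
Visit patio → queue [attic, pantry]
Visit attic → queue [pantry]
Visit pantry → queue []

hall → library → lobby → parlor → porch → workshop → nursery → chapel → study → sauna → studio → closet → gallery → loft → cellar → patio → attic → pantry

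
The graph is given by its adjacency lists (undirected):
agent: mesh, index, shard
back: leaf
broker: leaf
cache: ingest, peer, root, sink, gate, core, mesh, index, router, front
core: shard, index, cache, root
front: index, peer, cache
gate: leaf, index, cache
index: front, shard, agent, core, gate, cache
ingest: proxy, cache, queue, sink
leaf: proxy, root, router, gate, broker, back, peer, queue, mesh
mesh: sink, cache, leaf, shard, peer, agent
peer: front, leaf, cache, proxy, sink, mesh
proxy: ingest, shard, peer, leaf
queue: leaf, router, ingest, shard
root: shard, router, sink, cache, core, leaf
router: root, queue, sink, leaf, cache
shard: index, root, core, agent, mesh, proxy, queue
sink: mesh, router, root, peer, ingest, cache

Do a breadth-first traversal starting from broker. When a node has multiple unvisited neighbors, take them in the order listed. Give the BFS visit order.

Visit broker; enqueue leaf → queue [leaf]
Visit leaf; enqueue proxy, root, router, gate, back, peer, queue, mesh → queue [proxy, root, router, gate, back, peer, queue, mesh]
Visit proxy; enqueue ingest, shard → queue [root, router, gate, back, peer, queue, mesh, ingest, shard]
Visit root; enqueue sink, cache, core → queue [router, gate, back, peer, queue, mesh, ingest, shard, sink, cache, core]
Visit router → queue [gate, back, peer, queue, mesh, ingest, shard, sink, cache, core]
Visit gate; enqueue index → queue [back, peer, queue, mesh, ingest, shard, sink, cache, core, index]
Visit back → queue [peer, queue, mesh, ingest, shard, sink, cache, core, index]
Visit peer; enqueue front → queue [queue, mesh, ingest, shard, sink, cache, core, index, front]
Visit queue → queue [mesh, ingest, shard, sink, cache, core, index, front]
Visit mesh; enqueue agent → queue [ingest, shard, sink, cache, core, index, front, agent]
Visit ingest → queue [shard, sink, cache, core, index, front, agent]
Visit shard → queue [sink, cache, core, index, front, agent]
Visit sink → queue [cache, core, index, front, agent]
Visit cache → queue [core, index, front, agent]
Visit core → queue [index, front, agent]
Visit index → queue [front, agent]
Visit front → queue [agent]
Visit agent → queue []

broker -> leaf -> proxy -> root -> router -> gate -> back -> peer -> queue -> mesh -> ingest -> shard -> sink -> cache -> core -> index -> front -> agent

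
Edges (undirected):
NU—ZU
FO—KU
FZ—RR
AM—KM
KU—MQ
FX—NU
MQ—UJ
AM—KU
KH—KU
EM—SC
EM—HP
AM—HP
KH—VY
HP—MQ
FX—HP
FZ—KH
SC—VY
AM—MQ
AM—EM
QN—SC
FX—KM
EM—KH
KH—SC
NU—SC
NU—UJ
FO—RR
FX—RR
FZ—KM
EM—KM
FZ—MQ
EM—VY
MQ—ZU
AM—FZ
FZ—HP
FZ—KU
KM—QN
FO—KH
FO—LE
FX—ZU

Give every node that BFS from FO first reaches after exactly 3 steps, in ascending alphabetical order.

Level 0: FO
Level 1: KH, KU, LE, RR
Level 2: AM, EM, FX, FZ, MQ, SC, VY
Level 3: HP, KM, NU, QN, UJ, ZU

HP, KM, NU, QN, UJ, ZU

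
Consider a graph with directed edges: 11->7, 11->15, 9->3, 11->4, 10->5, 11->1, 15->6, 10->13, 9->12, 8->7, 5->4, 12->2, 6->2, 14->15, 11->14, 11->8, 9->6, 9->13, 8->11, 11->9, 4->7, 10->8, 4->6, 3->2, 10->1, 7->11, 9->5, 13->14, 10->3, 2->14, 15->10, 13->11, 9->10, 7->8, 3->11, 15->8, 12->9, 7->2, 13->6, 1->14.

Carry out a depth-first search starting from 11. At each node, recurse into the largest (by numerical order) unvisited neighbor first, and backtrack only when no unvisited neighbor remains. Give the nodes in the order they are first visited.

Visit 11
11 → 15
15 → 10
10 → 13
13 → 14
13 → 6
6 → 2
10 → 8
8 → 7
10 → 5
5 → 4
10 → 3
10 → 1
11 → 9
9 → 12

11, 15, 10, 13, 14, 6, 2, 8, 7, 5, 4, 3, 1, 9, 12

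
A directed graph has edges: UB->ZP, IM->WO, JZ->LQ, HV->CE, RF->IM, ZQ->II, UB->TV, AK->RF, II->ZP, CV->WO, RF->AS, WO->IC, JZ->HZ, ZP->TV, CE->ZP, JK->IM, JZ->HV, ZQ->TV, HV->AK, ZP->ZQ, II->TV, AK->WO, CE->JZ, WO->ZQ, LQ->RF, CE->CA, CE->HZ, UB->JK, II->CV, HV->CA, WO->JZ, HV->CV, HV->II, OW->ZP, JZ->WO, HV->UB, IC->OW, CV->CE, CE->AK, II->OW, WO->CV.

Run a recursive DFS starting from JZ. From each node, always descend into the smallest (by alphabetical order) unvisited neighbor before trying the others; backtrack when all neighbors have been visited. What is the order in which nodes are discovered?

Visit JZ
JZ → HV
HV → AK
AK → RF
RF → AS
RF → IM
IM → WO
WO → CV
CV → CE
CE → CA
CE → HZ
CE → ZP
ZP → TV
ZP → ZQ
ZQ → II
II → OW
WO → IC
HV → UB
UB → JK
JZ → LQ

JZ HV AK RF AS IM WO CV CE CA HZ ZP TV ZQ II OW IC UB JK LQ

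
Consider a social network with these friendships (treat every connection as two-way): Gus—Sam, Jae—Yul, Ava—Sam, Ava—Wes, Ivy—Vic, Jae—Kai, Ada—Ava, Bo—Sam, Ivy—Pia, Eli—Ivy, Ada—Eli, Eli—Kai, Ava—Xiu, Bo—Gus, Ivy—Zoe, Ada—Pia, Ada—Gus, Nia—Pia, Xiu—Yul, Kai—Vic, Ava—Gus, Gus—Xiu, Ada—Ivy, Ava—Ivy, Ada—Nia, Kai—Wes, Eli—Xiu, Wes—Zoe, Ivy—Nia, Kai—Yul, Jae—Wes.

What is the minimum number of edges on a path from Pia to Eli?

2

Level 0: Pia
Level 1: Ada, Ivy, Nia
Level 2: Ava, Eli, Gus, Vic, Zoe
Level 3: Bo, Kai, Sam, Wes, Xiu
Level 4: Jae, Yul
Eli first appears at level 2.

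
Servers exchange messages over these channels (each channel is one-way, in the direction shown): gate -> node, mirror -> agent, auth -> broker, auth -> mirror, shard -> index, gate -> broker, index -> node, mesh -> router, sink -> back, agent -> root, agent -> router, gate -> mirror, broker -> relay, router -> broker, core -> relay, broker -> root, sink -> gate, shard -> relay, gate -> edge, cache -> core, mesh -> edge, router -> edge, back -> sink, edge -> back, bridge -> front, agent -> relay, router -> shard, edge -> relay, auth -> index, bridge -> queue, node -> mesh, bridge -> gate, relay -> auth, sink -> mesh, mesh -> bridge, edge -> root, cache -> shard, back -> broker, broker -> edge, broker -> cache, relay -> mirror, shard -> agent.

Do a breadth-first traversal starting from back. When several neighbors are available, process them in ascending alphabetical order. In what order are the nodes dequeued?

back -> broker -> sink -> cache -> edge -> relay -> root -> gate -> mesh -> core -> shard -> auth -> mirror -> node -> bridge -> router -> agent -> index -> front -> queue

Visit back; enqueue broker, sink → queue [broker, sink]
Visit broker; enqueue cache, edge, relay, root → queue [sink, cache, edge, relay, root]
Visit sink; enqueue gate, mesh → queue [cache, edge, relay, root, gate, mesh]
Visit cache; enqueue core, shard → queue [edge, relay, root, gate, mesh, core, shard]
Visit edge → queue [relay, root, gate, mesh, core, shard]
Visit relay; enqueue auth, mirror → queue [root, gate, mesh, core, shard, auth, mirror]
Visit root → queue [gate, mesh, core, shard, auth, mirror]
Visit gate; enqueue node → queue [mesh, core, shard, auth, mirror, node]
Visit mesh; enqueue bridge, router → queue [core, shard, auth, mirror, node, bridge, router]
Visit core → queue [shard, auth, mirror, node, bridge, router]
Visit shard; enqueue agent, index → queue [auth, mirror, node, bridge, router, agent, index]
Visit auth → queue [mirror, node, bridge, router, agent, index]
Visit mirror → queue [node, bridge, router, agent, index]
Visit node → queue [bridge, router, agent, index]
Visit bridge; enqueue front, queue → queue [router, agent, index, front, queue]
Visit router → queue [agent, index, front, queue]
Visit agent → queue [index, front, queue]
Visit index → queue [front, queue]
Visit front → queue [queue]
Visit queue → queue []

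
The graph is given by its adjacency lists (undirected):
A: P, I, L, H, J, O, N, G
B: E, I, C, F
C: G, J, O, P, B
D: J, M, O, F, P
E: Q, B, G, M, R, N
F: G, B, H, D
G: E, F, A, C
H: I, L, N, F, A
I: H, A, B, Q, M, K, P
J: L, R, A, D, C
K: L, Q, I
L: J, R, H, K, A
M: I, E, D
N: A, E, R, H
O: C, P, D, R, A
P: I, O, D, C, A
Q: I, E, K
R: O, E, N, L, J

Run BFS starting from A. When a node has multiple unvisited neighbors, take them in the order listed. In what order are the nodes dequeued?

Visit A; enqueue P, I, L, H, J, O, N, G → queue [P, I, L, H, J, O, N, G]
Visit P; enqueue D, C → queue [I, L, H, J, O, N, G, D, C]
Visit I; enqueue B, Q, M, K → queue [L, H, J, O, N, G, D, C, B, Q, M, K]
Visit L; enqueue R → queue [H, J, O, N, G, D, C, B, Q, M, K, R]
Visit H; enqueue F → queue [J, O, N, G, D, C, B, Q, M, K, R, F]
Visit J → queue [O, N, G, D, C, B, Q, M, K, R, F]
Visit O → queue [N, G, D, C, B, Q, M, K, R, F]
Visit N; enqueue E → queue [G, D, C, B, Q, M, K, R, F, E]
Visit G → queue [D, C, B, Q, M, K, R, F, E]
Visit D → queue [C, B, Q, M, K, R, F, E]
Visit C → queue [B, Q, M, K, R, F, E]
Visit B → queue [Q, M, K, R, F, E]
Visit Q → queue [M, K, R, F, E]
Visit M → queue [K, R, F, E]
Visit K → queue [R, F, E]
Visit R → queue [F, E]
Visit F → queue [E]
Visit E → queue []

A, P, I, L, H, J, O, N, G, D, C, B, Q, M, K, R, F, E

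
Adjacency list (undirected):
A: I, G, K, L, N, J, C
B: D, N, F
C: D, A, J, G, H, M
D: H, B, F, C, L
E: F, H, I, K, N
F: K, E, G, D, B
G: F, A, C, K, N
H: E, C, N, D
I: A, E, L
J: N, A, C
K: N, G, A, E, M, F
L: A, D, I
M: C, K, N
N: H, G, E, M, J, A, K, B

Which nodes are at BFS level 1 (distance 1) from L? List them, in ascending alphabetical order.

Level 0: L
Level 1: A, D, I
Level 2: B, C, E, F, G, H, J, K, N
Level 3: M

A, D, I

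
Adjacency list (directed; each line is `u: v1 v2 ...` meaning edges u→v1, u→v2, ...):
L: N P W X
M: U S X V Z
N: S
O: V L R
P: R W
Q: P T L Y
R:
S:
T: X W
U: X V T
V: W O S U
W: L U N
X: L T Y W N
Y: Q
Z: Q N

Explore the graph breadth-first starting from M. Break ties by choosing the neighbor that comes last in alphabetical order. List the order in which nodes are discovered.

Visit M; enqueue Z, X, V, U, S → queue [Z, X, V, U, S]
Visit Z; enqueue Q, N → queue [X, V, U, S, Q, N]
Visit X; enqueue Y, W, T, L → queue [V, U, S, Q, N, Y, W, T, L]
Visit V; enqueue O → queue [U, S, Q, N, Y, W, T, L, O]
Visit U → queue [S, Q, N, Y, W, T, L, O]
Visit S → queue [Q, N, Y, W, T, L, O]
Visit Q; enqueue P → queue [N, Y, W, T, L, O, P]
Visit N → queue [Y, W, T, L, O, P]
Visit Y → queue [W, T, L, O, P]
Visit W → queue [T, L, O, P]
Visit T → queue [L, O, P]
Visit L → queue [O, P]
Visit O; enqueue R → queue [P, R]
Visit P → queue [R]
Visit R → queue []

M -> Z -> X -> V -> U -> S -> Q -> N -> Y -> W -> T -> L -> O -> P -> R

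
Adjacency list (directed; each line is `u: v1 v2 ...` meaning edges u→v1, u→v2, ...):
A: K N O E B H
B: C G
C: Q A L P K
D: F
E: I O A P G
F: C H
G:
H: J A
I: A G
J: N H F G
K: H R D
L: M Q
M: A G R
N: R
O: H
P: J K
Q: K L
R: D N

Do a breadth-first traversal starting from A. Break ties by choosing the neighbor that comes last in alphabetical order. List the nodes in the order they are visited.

Visit A; enqueue O, N, K, H, E, B → queue [O, N, K, H, E, B]
Visit O → queue [N, K, H, E, B]
Visit N; enqueue R → queue [K, H, E, B, R]
Visit K; enqueue D → queue [H, E, B, R, D]
Visit H; enqueue J → queue [E, B, R, D, J]
Visit E; enqueue P, I, G → queue [B, R, D, J, P, I, G]
Visit B; enqueue C → queue [R, D, J, P, I, G, C]
Visit R → queue [D, J, P, I, G, C]
Visit D; enqueue F → queue [J, P, I, G, C, F]
Visit J → queue [P, I, G, C, F]
Visit P → queue [I, G, C, F]
Visit I → queue [G, C, F]
Visit G → queue [C, F]
Visit C; enqueue Q, L → queue [F, Q, L]
Visit F → queue [Q, L]
Visit Q → queue [L]
Visit L; enqueue M → queue [M]
Visit M → queue []

A O N K H E B R D J P I G C F Q L M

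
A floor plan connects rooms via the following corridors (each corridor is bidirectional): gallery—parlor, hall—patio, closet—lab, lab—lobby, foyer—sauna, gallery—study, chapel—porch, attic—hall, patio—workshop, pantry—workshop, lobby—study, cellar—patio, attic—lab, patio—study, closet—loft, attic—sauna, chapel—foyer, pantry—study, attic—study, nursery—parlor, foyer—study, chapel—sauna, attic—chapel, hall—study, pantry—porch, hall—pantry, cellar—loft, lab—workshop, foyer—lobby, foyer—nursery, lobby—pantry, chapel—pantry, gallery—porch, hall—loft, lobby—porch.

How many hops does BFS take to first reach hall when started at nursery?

Level 0: nursery
Level 1: foyer, parlor
Level 2: chapel, gallery, lobby, sauna, study
Level 3: attic, hall, lab, pantry, patio, porch
Level 4: cellar, closet, loft, workshop
hall first appears at level 3.

3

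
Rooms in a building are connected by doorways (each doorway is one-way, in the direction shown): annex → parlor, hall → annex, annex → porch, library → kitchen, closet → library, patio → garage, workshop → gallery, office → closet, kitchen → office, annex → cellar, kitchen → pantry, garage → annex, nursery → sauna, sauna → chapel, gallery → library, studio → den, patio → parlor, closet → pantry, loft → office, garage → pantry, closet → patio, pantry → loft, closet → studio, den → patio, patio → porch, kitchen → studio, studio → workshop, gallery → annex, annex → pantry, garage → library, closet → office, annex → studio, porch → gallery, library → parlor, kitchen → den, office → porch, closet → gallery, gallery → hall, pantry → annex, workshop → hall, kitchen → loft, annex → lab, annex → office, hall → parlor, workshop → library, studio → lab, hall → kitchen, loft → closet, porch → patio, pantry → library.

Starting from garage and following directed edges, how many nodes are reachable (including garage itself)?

18

BFS from garage visits: garage, pantry, library, annex, loft, parlor, kitchen, studio, porch, office, lab, cellar, closet, den, workshop, patio, gallery, hall
Reachable nodes: 18 of 21 total.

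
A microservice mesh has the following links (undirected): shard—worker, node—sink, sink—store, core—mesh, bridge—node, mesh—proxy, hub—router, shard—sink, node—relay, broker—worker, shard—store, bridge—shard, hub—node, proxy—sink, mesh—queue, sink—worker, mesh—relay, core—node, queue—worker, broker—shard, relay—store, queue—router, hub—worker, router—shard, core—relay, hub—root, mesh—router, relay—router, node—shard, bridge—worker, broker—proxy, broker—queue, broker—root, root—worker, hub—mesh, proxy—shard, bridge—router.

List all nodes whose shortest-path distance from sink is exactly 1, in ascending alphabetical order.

Level 0: sink
Level 1: node, proxy, shard, store, worker
Level 2: bridge, broker, core, hub, mesh, queue, relay, root, router

node, proxy, shard, store, worker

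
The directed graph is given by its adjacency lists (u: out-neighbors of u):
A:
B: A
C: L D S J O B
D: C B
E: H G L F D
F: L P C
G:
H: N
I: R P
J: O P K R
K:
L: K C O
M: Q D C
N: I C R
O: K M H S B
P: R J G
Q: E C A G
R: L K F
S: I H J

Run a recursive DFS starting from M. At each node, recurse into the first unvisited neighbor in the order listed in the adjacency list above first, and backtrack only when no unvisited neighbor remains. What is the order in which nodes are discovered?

M -> Q -> E -> H -> N -> I -> R -> L -> K -> C -> D -> B -> A -> S -> J -> O -> P -> G -> F

Visit M
M → Q
Q → E
E → H
H → N
N → I
I → R
R → L
L → K
L → C
C → D
D → B
B → A
C → S
S → J
J → O
J → P
P → G
R → F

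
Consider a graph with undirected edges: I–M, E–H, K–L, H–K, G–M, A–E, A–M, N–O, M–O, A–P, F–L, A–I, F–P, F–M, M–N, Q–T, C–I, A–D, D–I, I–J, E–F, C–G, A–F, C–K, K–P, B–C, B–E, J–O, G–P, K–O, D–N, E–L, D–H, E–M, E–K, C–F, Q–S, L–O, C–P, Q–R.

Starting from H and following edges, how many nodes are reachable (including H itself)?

16

BFS from H visits: H, K, E, D, P, O, L, C, M, F, B, A, N, I, G, J
Reachable nodes: 16 of 20 total.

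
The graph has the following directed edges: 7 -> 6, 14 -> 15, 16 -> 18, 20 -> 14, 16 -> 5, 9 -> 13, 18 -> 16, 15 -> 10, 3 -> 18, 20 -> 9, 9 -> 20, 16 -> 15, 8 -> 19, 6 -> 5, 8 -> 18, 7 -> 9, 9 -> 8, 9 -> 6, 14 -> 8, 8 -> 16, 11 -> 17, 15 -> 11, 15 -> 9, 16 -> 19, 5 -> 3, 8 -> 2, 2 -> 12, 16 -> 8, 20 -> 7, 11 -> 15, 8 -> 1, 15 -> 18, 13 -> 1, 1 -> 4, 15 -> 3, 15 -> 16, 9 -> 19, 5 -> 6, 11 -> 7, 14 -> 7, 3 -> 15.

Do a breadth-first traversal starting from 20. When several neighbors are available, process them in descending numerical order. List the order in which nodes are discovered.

Visit 20; enqueue 14, 9, 7 → queue [14, 9, 7]
Visit 14; enqueue 15, 8 → queue [9, 7, 15, 8]
Visit 9; enqueue 19, 13, 6 → queue [7, 15, 8, 19, 13, 6]
Visit 7 → queue [15, 8, 19, 13, 6]
Visit 15; enqueue 18, 16, 11, 10, 3 → queue [8, 19, 13, 6, 18, 16, 11, 10, 3]
Visit 8; enqueue 2, 1 → queue [19, 13, 6, 18, 16, 11, 10, 3, 2, 1]
Visit 19 → queue [13, 6, 18, 16, 11, 10, 3, 2, 1]
Visit 13 → queue [6, 18, 16, 11, 10, 3, 2, 1]
Visit 6; enqueue 5 → queue [18, 16, 11, 10, 3, 2, 1, 5]
Visit 18 → queue [16, 11, 10, 3, 2, 1, 5]
Visit 16 → queue [11, 10, 3, 2, 1, 5]
Visit 11; enqueue 17 → queue [10, 3, 2, 1, 5, 17]
Visit 10 → queue [3, 2, 1, 5, 17]
Visit 3 → queue [2, 1, 5, 17]
Visit 2; enqueue 12 → queue [1, 5, 17, 12]
Visit 1; enqueue 4 → queue [5, 17, 12, 4]
Visit 5 → queue [17, 12, 4]
Visit 17 → queue [12, 4]
Visit 12 → queue [4]
Visit 4 → queue []

20, 14, 9, 7, 15, 8, 19, 13, 6, 18, 16, 11, 10, 3, 2, 1, 5, 17, 12, 4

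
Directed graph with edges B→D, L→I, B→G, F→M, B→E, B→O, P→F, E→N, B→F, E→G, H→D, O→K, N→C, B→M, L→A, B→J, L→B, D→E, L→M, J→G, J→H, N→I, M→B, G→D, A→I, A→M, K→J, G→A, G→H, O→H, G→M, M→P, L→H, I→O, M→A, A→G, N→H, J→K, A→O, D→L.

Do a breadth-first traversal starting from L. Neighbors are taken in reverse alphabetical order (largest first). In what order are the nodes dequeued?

Visit L; enqueue M, I, H, B, A → queue [M, I, H, B, A]
Visit M; enqueue P → queue [I, H, B, A, P]
Visit I; enqueue O → queue [H, B, A, P, O]
Visit H; enqueue D → queue [B, A, P, O, D]
Visit B; enqueue J, G, F, E → queue [A, P, O, D, J, G, F, E]
Visit A → queue [P, O, D, J, G, F, E]
Visit P → queue [O, D, J, G, F, E]
Visit O; enqueue K → queue [D, J, G, F, E, K]
Visit D → queue [J, G, F, E, K]
Visit J → queue [G, F, E, K]
Visit G → queue [F, E, K]
Visit F → queue [E, K]
Visit E; enqueue N → queue [K, N]
Visit K → queue [N]
Visit N; enqueue C → queue [C]
Visit C → queue []

L M I H B A P O D J G F E K N C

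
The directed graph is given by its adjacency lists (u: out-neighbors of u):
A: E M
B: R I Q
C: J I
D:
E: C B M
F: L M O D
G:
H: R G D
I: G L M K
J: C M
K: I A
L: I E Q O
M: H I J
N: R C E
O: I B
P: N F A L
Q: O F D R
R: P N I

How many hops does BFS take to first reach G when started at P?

3

Level 0: P
Level 1: A, F, L, N
Level 2: C, D, E, I, M, O, Q, R
Level 3: B, G, H, J, K
G first appears at level 3.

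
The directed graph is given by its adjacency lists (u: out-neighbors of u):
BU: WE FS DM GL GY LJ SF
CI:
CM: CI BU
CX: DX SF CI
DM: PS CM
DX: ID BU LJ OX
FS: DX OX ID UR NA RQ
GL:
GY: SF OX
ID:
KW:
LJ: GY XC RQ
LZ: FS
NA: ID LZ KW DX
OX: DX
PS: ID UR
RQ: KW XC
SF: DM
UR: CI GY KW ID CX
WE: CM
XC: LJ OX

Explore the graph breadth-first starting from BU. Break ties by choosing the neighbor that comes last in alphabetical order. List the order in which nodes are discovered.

Visit BU; enqueue WE, SF, LJ, GY, GL, FS, DM → queue [WE, SF, LJ, GY, GL, FS, DM]
Visit WE; enqueue CM → queue [SF, LJ, GY, GL, FS, DM, CM]
Visit SF → queue [LJ, GY, GL, FS, DM, CM]
Visit LJ; enqueue XC, RQ → queue [GY, GL, FS, DM, CM, XC, RQ]
Visit GY; enqueue OX → queue [GL, FS, DM, CM, XC, RQ, OX]
Visit GL → queue [FS, DM, CM, XC, RQ, OX]
Visit FS; enqueue UR, NA, ID, DX → queue [DM, CM, XC, RQ, OX, UR, NA, ID, DX]
Visit DM; enqueue PS → queue [CM, XC, RQ, OX, UR, NA, ID, DX, PS]
Visit CM; enqueue CI → queue [XC, RQ, OX, UR, NA, ID, DX, PS, CI]
Visit XC → queue [RQ, OX, UR, NA, ID, DX, PS, CI]
Visit RQ; enqueue KW → queue [OX, UR, NA, ID, DX, PS, CI, KW]
Visit OX → queue [UR, NA, ID, DX, PS, CI, KW]
Visit UR; enqueue CX → queue [NA, ID, DX, PS, CI, KW, CX]
Visit NA; enqueue LZ → queue [ID, DX, PS, CI, KW, CX, LZ]
Visit ID → queue [DX, PS, CI, KW, CX, LZ]
Visit DX → queue [PS, CI, KW, CX, LZ]
Visit PS → queue [CI, KW, CX, LZ]
Visit CI → queue [KW, CX, LZ]
Visit KW → queue [CX, LZ]
Visit CX → queue [LZ]
Visit LZ → queue []

BU, WE, SF, LJ, GY, GL, FS, DM, CM, XC, RQ, OX, UR, NA, ID, DX, PS, CI, KW, CX, LZ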